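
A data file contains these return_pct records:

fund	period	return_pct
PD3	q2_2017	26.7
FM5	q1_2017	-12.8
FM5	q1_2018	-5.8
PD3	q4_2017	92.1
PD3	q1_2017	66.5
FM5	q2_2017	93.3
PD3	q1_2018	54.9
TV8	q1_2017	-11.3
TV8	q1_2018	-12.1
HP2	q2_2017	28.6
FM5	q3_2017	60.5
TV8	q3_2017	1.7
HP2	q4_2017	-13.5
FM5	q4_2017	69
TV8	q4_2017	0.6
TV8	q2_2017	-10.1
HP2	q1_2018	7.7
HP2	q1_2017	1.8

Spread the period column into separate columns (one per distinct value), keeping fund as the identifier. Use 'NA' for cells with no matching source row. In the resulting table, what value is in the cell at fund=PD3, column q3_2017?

NA

No long-format row has fund=PD3 and period=q3_2017, so the cell is NA.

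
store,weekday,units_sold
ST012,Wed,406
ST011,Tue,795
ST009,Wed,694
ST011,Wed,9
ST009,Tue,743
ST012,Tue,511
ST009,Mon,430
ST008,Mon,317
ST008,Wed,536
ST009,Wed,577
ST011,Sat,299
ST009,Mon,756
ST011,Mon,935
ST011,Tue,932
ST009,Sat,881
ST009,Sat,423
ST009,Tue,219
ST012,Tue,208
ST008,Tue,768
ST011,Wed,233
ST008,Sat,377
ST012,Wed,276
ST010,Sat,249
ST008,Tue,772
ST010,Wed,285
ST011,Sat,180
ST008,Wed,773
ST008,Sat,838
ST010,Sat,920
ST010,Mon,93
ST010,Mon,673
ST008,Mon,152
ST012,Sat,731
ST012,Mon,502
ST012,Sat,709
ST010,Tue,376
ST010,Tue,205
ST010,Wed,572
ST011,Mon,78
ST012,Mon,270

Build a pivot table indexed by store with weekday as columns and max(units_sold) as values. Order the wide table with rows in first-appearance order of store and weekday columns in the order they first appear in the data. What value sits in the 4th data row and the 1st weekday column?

773

With rows in first-appearance order of store, row 4 is store=ST008. weekday columns in first-appearance order: Wed, Tue, Mon, Sat; column 1 is Wed.
Long rows with store=ST008, weekday=Wed: max(536, 773) = 773.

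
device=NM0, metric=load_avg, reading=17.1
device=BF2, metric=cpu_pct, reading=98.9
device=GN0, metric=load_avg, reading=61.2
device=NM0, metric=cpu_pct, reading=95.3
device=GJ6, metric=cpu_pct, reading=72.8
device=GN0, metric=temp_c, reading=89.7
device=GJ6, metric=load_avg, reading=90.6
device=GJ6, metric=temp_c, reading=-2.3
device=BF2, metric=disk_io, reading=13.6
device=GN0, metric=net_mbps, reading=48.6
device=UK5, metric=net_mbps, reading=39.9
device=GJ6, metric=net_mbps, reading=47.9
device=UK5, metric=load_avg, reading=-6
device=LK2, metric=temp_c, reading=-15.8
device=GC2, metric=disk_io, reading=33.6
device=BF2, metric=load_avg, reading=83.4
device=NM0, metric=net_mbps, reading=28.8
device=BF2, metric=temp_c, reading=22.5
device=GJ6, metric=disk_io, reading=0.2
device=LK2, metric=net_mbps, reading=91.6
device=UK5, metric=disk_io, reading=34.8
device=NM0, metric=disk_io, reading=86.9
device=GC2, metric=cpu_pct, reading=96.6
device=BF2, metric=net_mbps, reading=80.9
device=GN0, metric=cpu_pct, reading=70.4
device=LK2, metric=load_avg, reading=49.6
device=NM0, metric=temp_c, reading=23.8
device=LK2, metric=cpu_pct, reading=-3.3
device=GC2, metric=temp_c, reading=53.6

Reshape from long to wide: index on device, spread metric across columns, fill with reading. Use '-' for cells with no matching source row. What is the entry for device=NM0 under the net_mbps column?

The long row with device=NM0, metric=net_mbps has reading=28.8.

28.8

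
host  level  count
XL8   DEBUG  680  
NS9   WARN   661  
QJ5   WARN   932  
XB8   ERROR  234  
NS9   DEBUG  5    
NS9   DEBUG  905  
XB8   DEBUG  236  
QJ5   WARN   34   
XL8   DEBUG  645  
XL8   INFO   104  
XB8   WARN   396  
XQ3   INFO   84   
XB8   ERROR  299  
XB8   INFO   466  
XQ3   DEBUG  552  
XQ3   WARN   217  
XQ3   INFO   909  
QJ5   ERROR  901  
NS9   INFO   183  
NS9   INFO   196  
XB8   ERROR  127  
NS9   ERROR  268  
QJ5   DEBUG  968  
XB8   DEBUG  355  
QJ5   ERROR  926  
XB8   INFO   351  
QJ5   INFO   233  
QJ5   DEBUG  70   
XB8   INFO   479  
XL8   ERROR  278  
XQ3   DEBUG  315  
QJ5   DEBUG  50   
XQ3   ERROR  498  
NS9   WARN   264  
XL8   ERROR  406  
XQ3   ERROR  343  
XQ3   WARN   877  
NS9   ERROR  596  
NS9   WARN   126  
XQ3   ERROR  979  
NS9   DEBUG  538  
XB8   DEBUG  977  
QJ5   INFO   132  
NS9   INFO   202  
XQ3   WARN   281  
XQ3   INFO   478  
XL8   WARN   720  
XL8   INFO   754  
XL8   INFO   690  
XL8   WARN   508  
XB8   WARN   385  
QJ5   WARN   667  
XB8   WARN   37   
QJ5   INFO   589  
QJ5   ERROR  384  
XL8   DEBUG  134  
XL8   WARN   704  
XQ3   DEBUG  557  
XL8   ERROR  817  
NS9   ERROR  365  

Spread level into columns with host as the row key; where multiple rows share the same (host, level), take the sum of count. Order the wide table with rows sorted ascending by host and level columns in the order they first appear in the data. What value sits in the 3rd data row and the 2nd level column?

With rows sorted ascending by host, row 3 is host=XB8. level columns in first-appearance order: DEBUG, WARN, ERROR, INFO; column 2 is WARN.
Long rows with host=XB8, level=WARN: 396 + 385 + 37 = 818.

818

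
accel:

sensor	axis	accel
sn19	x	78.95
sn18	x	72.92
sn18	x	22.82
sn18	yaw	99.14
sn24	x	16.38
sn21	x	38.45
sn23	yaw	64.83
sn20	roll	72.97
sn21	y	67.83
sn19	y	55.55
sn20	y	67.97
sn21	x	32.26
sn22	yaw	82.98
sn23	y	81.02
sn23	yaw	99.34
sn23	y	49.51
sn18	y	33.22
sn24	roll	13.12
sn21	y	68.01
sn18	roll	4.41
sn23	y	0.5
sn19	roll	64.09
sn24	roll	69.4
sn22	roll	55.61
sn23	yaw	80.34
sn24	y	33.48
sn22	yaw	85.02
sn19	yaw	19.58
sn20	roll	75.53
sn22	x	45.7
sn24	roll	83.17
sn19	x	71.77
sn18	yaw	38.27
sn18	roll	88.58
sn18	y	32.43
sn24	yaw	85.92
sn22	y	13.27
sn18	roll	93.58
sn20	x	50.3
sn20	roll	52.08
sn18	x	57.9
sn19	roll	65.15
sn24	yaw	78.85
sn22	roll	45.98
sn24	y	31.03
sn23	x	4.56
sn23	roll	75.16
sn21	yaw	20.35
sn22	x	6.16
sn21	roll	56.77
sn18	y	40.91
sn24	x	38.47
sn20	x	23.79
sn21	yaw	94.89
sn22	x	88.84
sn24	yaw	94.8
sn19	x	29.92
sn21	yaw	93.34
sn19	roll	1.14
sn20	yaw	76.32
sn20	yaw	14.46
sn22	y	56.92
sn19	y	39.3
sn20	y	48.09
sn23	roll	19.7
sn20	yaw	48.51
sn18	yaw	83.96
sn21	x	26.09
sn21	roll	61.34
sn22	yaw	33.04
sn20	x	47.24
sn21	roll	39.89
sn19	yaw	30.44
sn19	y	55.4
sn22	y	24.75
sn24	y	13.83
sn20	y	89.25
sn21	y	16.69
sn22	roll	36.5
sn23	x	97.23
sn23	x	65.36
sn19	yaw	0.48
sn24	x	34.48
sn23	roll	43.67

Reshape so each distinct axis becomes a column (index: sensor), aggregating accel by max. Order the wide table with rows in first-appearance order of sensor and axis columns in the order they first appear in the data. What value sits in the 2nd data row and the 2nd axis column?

99.14

With rows in first-appearance order of sensor, row 2 is sensor=sn18. axis columns in first-appearance order: x, yaw, roll, y; column 2 is yaw.
Long rows with sensor=sn18, axis=yaw: max(99.14, 38.27, 83.96) = 99.14.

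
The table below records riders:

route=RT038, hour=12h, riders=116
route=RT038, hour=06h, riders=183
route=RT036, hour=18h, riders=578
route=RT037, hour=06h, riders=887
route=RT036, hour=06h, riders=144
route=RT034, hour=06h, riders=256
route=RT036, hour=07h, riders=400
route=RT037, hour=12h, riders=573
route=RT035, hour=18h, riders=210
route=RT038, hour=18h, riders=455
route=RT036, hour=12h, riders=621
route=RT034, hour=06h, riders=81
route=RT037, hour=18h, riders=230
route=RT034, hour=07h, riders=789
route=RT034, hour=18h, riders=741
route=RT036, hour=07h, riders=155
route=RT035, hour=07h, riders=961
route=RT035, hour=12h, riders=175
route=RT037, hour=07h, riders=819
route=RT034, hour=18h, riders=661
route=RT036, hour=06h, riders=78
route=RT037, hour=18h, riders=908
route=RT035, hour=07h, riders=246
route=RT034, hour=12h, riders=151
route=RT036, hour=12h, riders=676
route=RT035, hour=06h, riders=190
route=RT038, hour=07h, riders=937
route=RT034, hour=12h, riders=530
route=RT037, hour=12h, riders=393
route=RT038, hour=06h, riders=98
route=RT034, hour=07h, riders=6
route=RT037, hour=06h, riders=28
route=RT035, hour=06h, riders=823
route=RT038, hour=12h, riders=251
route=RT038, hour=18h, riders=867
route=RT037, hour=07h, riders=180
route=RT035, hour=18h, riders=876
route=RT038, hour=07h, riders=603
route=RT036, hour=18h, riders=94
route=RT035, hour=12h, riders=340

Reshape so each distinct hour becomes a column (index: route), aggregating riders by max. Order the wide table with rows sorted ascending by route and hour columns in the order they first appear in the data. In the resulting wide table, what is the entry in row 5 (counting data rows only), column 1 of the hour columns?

251

With rows sorted ascending by route, row 5 is route=RT038. hour columns in first-appearance order: 12h, 06h, 18h, 07h; column 1 is 12h.
Long rows with route=RT038, hour=12h: max(116, 251) = 251.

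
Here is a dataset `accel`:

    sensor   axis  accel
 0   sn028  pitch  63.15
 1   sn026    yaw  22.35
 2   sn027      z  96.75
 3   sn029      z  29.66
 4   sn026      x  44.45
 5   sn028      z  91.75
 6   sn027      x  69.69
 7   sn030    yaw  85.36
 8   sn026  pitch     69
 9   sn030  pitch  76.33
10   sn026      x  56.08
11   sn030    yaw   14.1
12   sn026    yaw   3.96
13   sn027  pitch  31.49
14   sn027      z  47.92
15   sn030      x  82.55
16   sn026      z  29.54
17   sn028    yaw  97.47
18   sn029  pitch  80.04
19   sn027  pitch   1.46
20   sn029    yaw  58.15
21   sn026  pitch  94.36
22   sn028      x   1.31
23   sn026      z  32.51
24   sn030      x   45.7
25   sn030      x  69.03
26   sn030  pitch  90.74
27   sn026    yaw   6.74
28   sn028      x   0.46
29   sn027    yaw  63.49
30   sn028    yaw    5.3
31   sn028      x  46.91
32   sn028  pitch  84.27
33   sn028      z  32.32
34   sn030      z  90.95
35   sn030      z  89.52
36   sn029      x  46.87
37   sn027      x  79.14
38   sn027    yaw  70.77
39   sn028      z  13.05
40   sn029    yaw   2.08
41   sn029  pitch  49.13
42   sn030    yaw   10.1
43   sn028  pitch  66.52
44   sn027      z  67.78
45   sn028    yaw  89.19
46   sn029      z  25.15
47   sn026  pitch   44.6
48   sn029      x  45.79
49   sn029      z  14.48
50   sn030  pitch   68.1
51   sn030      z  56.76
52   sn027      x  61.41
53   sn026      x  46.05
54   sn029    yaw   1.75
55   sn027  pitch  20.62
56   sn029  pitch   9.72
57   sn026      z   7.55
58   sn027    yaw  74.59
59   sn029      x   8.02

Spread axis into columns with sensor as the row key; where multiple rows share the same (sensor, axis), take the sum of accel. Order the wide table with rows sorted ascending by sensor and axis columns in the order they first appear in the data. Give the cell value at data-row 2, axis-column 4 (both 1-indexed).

210.24

With rows sorted ascending by sensor, row 2 is sensor=sn027. axis columns in first-appearance order: pitch, yaw, z, x; column 4 is x.
Long rows with sensor=sn027, axis=x: 69.69 + 79.14 + 61.41 = 210.24.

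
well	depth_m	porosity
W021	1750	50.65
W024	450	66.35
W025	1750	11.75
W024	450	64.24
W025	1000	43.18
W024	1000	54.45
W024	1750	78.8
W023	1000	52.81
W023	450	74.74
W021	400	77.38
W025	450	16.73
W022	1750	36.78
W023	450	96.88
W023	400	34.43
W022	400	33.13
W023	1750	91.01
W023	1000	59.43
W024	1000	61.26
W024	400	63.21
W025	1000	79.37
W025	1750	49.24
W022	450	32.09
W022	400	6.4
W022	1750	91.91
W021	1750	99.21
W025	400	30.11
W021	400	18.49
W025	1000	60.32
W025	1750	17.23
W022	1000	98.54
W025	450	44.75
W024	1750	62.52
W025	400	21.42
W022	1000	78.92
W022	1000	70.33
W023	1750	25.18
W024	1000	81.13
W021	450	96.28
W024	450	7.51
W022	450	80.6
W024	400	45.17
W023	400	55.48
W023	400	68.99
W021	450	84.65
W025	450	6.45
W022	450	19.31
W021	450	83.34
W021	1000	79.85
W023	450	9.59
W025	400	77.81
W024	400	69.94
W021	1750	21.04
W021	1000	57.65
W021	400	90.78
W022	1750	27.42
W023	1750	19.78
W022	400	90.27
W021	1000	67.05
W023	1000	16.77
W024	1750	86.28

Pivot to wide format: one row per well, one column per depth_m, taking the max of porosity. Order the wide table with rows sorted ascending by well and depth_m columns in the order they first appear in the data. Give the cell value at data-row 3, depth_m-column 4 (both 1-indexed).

With rows sorted ascending by well, row 3 is well=W023. depth_m columns in first-appearance order: 1750, 450, 1000, 400; column 4 is 400.
Long rows with well=W023, depth_m=400: max(34.43, 55.48, 68.99) = 68.99.

68.99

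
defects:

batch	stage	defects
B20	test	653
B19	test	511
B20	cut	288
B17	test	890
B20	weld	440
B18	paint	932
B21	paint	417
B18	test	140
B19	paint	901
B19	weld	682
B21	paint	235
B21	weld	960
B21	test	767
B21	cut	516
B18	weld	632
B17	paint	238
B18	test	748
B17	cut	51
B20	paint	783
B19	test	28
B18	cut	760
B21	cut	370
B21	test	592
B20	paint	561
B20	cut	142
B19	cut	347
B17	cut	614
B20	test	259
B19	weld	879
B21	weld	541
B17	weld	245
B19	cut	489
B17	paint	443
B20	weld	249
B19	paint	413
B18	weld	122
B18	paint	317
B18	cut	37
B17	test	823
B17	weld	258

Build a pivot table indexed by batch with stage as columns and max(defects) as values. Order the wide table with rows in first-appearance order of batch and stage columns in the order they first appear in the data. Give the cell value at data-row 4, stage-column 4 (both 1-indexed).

With rows in first-appearance order of batch, row 4 is batch=B18. stage columns in first-appearance order: test, cut, weld, paint; column 4 is paint.
Long rows with batch=B18, stage=paint: max(932, 317) = 932.

932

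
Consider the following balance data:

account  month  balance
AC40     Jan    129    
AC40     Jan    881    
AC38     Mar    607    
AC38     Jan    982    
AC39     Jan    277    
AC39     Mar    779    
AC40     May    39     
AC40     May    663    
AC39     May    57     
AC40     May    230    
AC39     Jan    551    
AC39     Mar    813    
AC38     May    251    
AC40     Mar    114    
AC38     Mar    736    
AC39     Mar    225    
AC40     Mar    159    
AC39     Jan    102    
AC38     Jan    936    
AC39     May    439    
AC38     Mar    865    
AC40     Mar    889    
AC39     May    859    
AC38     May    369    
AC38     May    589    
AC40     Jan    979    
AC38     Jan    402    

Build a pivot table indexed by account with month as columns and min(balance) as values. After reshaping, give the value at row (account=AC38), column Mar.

607

Rows with account=AC38 and month=Mar: balance values are 607, 736, 865.
min(607, 736, 865) = 607.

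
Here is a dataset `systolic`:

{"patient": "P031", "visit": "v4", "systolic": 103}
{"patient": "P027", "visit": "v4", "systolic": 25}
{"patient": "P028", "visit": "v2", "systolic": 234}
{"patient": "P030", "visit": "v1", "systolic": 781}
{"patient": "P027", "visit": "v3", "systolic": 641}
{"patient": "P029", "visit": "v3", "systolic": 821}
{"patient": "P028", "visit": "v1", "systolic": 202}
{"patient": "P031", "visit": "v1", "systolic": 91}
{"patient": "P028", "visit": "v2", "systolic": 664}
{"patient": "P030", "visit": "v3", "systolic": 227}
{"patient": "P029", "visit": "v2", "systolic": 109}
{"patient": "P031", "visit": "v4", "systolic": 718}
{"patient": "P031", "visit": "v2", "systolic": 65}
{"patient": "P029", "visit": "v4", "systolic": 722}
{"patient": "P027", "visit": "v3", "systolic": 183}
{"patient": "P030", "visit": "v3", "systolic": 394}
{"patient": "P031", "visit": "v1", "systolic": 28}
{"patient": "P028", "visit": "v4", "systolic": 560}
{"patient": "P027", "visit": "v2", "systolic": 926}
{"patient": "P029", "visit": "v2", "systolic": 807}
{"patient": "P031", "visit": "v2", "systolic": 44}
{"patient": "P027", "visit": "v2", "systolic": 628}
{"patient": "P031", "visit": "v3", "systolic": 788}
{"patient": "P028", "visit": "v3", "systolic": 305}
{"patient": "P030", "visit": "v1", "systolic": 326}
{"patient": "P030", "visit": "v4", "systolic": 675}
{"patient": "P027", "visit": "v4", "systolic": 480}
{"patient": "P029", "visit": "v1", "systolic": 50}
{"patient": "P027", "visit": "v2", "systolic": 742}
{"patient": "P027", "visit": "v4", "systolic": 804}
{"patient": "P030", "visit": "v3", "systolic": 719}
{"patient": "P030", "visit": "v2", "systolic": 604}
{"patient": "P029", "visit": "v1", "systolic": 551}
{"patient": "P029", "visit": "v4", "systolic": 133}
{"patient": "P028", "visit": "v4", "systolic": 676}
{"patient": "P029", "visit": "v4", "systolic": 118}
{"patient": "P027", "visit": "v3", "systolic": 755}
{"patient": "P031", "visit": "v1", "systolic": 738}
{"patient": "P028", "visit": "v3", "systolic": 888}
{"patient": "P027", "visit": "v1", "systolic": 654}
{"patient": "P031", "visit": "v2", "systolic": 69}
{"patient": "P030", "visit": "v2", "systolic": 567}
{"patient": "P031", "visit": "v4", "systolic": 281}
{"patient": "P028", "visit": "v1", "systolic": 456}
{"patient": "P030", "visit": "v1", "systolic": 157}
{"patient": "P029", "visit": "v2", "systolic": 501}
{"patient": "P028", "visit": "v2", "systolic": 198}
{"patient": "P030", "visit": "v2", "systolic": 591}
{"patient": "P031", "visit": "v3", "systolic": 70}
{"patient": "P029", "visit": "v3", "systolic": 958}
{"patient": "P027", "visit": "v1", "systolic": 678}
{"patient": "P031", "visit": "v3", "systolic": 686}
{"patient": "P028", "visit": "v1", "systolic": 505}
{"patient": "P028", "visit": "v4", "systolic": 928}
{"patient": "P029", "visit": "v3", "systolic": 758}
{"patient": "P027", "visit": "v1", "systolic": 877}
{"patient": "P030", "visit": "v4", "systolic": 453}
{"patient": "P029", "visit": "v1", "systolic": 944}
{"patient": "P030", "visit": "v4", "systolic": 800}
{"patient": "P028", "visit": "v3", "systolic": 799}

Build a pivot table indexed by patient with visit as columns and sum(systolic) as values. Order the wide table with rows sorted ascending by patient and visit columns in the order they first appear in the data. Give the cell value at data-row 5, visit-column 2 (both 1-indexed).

178

With rows sorted ascending by patient, row 5 is patient=P031. visit columns in first-appearance order: v4, v2, v1, v3; column 2 is v2.
Long rows with patient=P031, visit=v2: 65 + 44 + 69 = 178.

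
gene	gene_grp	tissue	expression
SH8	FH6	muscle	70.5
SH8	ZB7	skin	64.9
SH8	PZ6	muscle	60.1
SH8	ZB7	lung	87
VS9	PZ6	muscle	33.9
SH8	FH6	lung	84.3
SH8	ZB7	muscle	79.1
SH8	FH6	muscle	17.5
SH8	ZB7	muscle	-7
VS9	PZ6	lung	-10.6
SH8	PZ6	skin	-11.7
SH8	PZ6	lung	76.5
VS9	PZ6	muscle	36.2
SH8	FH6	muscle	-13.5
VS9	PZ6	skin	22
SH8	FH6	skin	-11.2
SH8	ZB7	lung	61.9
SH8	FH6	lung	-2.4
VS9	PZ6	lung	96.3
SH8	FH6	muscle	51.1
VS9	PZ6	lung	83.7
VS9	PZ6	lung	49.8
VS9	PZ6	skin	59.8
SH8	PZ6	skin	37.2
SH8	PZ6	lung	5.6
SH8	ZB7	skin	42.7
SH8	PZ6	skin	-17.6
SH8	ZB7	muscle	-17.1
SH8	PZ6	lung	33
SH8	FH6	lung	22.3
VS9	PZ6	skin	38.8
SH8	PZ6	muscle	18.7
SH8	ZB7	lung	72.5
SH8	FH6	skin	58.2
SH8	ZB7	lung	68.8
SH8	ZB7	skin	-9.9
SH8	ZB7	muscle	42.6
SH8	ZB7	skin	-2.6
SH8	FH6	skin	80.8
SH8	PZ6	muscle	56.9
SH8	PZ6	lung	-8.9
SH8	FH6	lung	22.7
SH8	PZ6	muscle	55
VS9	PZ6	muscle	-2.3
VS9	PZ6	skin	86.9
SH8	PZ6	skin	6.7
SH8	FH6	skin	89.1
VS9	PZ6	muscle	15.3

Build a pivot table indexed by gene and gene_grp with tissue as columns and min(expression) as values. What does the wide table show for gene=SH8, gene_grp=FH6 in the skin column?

Rows with gene=SH8, gene_grp=FH6 and tissue=skin: expression values are -11.2, 58.2, 80.8, 89.1.
min(-11.2, 58.2, 80.8, 89.1) = -11.2.

-11.2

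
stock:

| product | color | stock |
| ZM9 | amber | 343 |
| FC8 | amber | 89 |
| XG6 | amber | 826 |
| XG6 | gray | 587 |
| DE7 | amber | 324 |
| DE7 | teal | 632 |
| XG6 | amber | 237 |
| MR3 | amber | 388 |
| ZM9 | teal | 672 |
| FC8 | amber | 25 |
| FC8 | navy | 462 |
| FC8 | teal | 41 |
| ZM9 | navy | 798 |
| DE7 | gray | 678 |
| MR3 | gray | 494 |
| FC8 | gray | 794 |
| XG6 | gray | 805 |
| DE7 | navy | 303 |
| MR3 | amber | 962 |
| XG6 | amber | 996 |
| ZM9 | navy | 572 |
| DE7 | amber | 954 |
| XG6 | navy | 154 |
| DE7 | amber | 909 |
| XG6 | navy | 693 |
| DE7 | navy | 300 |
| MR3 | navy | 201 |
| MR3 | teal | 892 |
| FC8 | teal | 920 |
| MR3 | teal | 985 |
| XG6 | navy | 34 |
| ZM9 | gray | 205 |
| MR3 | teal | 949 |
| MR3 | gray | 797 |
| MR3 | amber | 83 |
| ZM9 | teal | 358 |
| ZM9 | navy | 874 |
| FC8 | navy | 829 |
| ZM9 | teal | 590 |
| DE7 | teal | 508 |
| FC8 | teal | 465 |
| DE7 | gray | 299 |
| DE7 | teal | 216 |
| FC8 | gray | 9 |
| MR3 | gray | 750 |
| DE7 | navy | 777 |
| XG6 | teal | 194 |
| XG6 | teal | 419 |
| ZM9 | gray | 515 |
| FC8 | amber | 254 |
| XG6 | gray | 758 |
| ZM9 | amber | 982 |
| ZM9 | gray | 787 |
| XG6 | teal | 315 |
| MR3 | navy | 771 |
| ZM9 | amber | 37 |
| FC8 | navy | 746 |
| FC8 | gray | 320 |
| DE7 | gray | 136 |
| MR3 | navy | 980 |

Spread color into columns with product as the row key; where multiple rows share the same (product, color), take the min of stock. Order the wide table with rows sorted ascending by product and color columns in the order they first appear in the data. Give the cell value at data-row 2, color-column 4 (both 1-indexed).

With rows sorted ascending by product, row 2 is product=FC8. color columns in first-appearance order: amber, gray, teal, navy; column 4 is navy.
Long rows with product=FC8, color=navy: min(462, 829, 746) = 462.

462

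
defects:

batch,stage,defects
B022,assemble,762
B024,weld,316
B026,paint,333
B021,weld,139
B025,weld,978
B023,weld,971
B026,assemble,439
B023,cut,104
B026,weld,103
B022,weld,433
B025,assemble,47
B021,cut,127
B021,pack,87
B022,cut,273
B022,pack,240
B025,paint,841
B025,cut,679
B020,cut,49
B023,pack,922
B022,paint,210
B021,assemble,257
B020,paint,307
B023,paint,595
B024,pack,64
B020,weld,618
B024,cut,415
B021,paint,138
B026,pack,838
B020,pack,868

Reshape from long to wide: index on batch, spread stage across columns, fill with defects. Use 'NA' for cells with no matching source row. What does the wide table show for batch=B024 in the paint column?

No long-format row has batch=B024 and stage=paint, so the cell is NA.

NA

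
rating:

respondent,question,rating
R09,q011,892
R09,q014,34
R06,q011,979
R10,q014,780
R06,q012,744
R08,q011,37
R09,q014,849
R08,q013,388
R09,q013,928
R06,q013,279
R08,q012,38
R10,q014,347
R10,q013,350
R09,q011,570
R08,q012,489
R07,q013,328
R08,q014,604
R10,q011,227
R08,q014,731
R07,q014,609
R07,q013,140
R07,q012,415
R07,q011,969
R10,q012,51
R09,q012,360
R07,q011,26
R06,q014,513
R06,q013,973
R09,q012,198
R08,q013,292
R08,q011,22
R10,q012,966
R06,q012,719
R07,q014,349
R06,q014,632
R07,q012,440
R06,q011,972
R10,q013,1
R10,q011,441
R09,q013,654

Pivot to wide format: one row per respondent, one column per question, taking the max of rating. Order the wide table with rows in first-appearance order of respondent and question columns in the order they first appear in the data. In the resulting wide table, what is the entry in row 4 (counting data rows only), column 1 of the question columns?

With rows in first-appearance order of respondent, row 4 is respondent=R08. question columns in first-appearance order: q011, q014, q012, q013; column 1 is q011.
Long rows with respondent=R08, question=q011: max(37, 22) = 37.

37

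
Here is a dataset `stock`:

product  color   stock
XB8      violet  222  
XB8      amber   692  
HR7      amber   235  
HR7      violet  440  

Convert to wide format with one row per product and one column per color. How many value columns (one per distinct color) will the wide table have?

2 distinct color values: amber, violet.

2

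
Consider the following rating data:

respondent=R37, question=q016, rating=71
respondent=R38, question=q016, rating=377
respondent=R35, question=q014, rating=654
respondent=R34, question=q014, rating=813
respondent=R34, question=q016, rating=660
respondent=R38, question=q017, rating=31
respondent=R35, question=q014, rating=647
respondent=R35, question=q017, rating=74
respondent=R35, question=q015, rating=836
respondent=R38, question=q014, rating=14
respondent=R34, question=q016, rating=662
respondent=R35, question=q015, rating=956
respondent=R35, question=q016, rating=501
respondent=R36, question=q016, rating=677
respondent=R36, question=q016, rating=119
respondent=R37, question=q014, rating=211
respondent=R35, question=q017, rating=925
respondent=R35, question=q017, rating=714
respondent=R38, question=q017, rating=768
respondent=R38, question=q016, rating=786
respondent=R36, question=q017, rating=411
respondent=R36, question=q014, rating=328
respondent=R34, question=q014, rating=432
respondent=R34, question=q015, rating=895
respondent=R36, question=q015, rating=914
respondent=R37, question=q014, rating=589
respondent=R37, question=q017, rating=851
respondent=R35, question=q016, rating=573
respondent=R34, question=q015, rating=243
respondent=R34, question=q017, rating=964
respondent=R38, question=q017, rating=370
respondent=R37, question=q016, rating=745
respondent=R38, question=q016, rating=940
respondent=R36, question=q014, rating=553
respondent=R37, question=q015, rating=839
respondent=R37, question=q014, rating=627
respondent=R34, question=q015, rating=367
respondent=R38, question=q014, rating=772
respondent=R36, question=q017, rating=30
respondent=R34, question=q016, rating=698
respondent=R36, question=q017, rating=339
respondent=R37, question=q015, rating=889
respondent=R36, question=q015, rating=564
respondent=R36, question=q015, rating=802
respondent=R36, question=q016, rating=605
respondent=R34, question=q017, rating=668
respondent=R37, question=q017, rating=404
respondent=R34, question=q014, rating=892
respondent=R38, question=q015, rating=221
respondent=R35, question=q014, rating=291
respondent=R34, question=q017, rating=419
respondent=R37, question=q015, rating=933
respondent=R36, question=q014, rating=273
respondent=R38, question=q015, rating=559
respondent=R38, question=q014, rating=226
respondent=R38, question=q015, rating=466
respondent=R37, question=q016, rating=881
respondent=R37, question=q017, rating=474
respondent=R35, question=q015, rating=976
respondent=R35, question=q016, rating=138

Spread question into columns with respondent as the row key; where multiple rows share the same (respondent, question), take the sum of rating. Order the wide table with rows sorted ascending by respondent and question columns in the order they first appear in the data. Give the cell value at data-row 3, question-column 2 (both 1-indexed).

1154

With rows sorted ascending by respondent, row 3 is respondent=R36. question columns in first-appearance order: q016, q014, q017, q015; column 2 is q014.
Long rows with respondent=R36, question=q014: 328 + 553 + 273 = 1154.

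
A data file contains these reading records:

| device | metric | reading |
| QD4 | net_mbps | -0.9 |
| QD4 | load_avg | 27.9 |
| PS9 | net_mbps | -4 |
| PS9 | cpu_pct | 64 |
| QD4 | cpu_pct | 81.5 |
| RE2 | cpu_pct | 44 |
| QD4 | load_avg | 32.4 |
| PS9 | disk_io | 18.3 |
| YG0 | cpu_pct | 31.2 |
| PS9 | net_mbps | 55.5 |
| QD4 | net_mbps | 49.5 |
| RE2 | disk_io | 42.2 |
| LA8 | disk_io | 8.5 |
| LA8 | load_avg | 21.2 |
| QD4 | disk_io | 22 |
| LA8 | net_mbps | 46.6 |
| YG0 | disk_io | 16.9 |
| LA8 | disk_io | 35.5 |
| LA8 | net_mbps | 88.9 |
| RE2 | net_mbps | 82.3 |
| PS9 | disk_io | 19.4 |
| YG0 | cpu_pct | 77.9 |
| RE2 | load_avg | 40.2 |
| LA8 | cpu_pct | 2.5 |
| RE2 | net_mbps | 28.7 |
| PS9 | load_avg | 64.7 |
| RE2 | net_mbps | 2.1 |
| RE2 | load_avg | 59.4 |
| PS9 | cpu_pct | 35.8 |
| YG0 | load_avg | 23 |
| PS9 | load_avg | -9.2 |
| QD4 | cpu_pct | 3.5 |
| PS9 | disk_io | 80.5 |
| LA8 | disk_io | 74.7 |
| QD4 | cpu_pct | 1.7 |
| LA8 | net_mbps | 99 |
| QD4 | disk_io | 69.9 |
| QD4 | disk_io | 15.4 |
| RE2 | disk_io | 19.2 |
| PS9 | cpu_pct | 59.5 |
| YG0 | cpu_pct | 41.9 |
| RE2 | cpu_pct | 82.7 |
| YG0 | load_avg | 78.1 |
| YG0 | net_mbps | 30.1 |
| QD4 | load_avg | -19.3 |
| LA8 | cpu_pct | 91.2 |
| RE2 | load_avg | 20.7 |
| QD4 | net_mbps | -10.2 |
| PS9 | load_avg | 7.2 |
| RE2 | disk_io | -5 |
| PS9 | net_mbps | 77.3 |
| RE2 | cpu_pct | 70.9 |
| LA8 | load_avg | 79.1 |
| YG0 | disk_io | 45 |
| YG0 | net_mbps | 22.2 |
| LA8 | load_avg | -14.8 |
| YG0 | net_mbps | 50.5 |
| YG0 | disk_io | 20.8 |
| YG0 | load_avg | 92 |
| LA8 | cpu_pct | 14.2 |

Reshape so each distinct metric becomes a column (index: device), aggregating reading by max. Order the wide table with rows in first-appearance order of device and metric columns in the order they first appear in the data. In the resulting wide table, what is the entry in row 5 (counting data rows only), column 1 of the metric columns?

With rows in first-appearance order of device, row 5 is device=LA8. metric columns in first-appearance order: net_mbps, load_avg, cpu_pct, disk_io; column 1 is net_mbps.
Long rows with device=LA8, metric=net_mbps: max(46.6, 88.9, 99) = 99.

99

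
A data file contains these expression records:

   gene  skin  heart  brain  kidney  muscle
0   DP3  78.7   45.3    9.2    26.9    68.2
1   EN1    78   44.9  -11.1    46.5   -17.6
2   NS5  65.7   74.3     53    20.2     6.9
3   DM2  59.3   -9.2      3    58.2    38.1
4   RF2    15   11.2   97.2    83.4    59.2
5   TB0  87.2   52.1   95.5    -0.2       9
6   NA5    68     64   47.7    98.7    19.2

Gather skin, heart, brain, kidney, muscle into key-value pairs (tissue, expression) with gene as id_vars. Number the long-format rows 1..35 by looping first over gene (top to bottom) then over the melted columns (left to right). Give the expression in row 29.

-0.2

35 rows total (7 × 5). Row 29: index ⌊(29-1)/5⌋ = 5 into gene → TB0; (29-1) mod 5 = 3 into the melted columns → kidney.
So row 29 is (TB0, kidney, -0.2); expression = -0.2.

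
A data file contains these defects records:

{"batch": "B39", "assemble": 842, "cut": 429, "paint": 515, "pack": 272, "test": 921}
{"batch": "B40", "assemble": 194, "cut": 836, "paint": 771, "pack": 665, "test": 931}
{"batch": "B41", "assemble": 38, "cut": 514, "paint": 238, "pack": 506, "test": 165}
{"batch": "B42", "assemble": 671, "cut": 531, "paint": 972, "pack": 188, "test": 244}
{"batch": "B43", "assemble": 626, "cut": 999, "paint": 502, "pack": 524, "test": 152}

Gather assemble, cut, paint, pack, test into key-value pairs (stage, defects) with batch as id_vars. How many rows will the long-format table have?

5 batch values × 5 melted columns = 25 rows.

25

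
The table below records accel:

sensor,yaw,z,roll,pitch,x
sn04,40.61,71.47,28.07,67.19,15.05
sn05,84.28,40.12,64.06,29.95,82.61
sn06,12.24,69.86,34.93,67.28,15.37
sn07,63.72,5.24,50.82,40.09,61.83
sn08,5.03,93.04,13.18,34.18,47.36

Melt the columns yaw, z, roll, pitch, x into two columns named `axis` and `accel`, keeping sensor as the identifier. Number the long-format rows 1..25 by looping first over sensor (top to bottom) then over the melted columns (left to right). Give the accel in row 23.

13.18

25 rows total (5 × 5). Row 23: index ⌊(23-1)/5⌋ = 4 into sensor → sn08; (23-1) mod 5 = 2 into the melted columns → roll.
So row 23 is (sn08, roll, 13.18); accel = 13.18.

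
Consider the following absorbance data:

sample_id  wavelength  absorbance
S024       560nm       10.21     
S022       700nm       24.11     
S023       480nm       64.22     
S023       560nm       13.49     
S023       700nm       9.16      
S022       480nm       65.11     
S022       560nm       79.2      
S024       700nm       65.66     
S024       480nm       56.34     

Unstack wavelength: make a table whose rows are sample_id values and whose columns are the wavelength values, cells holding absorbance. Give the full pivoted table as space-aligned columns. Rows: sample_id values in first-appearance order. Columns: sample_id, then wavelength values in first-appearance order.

Columns: sample_id plus the 3 distinct wavelength values (560nm, 700nm, 480nm).
For example, row S024 column 560nm takes absorbance=10.21 from the long row (S024, 560nm).

sample_id  560nm  700nm  480nm
S024       10.21  65.66  56.34
S022       79.2   24.11  65.11
S023       13.49  9.16   64.22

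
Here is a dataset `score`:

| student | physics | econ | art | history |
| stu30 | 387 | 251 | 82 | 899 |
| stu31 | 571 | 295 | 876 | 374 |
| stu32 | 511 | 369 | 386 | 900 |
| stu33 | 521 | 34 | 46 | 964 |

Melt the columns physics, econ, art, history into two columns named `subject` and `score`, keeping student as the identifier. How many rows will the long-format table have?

4 student values × 4 melted columns = 16 rows.

16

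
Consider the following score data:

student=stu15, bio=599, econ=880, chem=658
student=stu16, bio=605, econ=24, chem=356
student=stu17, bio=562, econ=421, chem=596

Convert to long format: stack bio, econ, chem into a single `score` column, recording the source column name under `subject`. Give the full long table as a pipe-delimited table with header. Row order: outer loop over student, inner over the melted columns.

Each (student, column) pair becomes one row: 3 × 3 = 9 rows.
For example, (stu15, bio) → score=599.

| student | subject | score |
| stu15 | bio | 599 |
| stu15 | econ | 880 |
| stu15 | chem | 658 |
| stu16 | bio | 605 |
| stu16 | econ | 24 |
| stu16 | chem | 356 |
| stu17 | bio | 562 |
| stu17 | econ | 421 |
| stu17 | chem | 596 |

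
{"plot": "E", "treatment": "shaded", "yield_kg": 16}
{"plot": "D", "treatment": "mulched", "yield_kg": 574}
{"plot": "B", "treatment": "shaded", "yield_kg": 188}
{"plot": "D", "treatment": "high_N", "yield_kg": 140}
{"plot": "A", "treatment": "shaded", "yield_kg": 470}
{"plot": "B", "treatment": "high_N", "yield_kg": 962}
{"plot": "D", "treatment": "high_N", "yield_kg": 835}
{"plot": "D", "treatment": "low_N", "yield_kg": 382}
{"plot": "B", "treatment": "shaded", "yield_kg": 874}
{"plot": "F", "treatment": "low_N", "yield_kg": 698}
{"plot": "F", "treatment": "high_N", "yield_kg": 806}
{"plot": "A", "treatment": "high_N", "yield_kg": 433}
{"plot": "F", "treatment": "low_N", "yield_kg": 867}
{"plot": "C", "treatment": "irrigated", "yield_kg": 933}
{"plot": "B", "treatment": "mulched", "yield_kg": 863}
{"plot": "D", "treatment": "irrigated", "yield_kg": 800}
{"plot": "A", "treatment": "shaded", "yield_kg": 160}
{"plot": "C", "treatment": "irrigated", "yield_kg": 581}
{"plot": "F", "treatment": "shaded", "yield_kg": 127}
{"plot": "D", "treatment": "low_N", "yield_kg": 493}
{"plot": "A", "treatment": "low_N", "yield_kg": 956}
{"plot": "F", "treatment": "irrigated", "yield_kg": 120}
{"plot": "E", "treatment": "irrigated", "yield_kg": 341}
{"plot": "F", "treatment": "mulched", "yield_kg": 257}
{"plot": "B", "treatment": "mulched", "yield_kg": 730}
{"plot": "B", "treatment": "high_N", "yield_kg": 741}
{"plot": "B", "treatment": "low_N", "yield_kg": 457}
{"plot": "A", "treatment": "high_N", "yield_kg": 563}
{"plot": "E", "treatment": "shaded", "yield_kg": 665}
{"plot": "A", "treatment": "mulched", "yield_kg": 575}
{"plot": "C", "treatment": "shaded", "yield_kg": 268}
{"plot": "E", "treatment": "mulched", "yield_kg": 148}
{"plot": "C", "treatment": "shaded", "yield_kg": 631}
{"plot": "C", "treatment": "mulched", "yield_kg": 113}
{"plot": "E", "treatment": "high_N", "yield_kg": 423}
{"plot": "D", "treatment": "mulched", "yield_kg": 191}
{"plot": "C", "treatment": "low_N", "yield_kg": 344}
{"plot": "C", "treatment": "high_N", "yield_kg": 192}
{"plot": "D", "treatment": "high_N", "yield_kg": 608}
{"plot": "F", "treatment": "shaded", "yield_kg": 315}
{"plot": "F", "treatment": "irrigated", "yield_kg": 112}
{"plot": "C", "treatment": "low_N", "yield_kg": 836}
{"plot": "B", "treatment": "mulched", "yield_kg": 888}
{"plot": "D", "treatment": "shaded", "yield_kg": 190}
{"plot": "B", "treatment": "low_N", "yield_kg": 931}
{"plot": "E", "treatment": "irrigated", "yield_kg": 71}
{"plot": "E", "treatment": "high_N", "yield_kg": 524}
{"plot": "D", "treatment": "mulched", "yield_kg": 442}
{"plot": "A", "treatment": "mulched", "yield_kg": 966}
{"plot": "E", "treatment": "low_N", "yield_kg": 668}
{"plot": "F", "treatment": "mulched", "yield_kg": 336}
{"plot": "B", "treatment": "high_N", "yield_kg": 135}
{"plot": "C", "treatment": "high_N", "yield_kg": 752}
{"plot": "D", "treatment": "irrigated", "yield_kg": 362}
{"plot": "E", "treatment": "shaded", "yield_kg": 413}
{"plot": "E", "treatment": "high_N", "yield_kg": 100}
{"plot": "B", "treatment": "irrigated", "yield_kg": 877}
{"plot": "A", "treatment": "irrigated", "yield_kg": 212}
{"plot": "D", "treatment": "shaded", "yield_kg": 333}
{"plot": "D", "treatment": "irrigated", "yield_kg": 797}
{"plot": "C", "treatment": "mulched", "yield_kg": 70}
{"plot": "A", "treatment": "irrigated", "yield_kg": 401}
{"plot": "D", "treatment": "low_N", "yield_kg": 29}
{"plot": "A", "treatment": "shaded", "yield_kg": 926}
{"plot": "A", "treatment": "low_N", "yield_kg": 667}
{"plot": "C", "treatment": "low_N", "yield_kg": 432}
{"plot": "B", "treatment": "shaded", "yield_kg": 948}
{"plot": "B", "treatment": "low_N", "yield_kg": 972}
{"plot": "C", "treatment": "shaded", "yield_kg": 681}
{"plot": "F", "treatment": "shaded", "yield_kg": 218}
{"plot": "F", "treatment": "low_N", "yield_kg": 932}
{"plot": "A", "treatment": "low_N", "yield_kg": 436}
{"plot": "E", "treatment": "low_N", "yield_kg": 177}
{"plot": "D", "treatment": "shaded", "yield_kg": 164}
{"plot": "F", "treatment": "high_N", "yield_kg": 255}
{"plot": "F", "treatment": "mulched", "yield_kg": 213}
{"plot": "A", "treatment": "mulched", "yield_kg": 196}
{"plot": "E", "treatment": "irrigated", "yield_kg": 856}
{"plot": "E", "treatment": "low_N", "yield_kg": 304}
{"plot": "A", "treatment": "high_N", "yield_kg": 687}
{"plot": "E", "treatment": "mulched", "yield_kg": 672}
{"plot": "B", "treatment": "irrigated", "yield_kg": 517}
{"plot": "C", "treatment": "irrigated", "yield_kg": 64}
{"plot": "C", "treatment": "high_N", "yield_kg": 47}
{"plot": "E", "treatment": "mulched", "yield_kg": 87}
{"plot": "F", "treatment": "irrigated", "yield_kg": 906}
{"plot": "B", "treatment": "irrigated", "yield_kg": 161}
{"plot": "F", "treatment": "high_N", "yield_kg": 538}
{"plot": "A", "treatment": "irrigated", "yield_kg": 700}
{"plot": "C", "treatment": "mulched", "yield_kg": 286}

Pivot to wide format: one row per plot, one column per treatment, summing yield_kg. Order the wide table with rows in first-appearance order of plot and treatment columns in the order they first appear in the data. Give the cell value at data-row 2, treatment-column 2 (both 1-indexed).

1207

With rows in first-appearance order of plot, row 2 is plot=D. treatment columns in first-appearance order: shaded, mulched, high_N, low_N, irrigated; column 2 is mulched.
Long rows with plot=D, treatment=mulched: 574 + 191 + 442 = 1207.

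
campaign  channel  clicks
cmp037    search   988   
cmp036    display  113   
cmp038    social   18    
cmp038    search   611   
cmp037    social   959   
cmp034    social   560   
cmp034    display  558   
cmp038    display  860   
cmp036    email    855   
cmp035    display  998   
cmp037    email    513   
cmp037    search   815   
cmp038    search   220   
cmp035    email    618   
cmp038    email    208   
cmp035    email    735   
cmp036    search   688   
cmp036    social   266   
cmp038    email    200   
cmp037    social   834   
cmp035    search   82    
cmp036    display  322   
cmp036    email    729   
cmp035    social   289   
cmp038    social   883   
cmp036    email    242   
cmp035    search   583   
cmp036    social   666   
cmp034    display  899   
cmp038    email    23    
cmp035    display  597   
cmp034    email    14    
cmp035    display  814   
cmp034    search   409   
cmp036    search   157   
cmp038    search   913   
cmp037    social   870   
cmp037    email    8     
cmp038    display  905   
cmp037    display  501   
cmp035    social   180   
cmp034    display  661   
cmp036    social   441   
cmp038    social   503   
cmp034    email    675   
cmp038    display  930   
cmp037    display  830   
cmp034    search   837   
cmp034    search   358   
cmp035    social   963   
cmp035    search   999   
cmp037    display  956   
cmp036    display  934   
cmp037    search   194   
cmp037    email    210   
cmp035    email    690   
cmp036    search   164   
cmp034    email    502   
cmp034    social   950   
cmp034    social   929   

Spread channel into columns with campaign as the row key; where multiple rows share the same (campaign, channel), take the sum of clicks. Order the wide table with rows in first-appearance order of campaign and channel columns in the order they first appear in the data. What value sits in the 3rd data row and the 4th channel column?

With rows in first-appearance order of campaign, row 3 is campaign=cmp038. channel columns in first-appearance order: search, display, social, email; column 4 is email.
Long rows with campaign=cmp038, channel=email: 208 + 200 + 23 = 431.

431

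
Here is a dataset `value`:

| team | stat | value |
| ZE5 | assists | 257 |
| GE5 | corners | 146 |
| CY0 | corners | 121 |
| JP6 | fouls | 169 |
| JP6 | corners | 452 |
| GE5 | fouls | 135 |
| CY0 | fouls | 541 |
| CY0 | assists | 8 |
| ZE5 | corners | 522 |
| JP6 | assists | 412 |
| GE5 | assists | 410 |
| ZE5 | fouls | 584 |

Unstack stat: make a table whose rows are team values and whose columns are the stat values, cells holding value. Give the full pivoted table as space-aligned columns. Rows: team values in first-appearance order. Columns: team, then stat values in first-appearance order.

team  assists  corners  fouls
ZE5   257      522      584  
GE5   410      146      135  
CY0   8        121      541  
JP6   412      452      169  

Columns: team plus the 3 distinct stat values (assists, corners, fouls).
For example, row ZE5 column assists takes value=257 from the long row (ZE5, assists).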